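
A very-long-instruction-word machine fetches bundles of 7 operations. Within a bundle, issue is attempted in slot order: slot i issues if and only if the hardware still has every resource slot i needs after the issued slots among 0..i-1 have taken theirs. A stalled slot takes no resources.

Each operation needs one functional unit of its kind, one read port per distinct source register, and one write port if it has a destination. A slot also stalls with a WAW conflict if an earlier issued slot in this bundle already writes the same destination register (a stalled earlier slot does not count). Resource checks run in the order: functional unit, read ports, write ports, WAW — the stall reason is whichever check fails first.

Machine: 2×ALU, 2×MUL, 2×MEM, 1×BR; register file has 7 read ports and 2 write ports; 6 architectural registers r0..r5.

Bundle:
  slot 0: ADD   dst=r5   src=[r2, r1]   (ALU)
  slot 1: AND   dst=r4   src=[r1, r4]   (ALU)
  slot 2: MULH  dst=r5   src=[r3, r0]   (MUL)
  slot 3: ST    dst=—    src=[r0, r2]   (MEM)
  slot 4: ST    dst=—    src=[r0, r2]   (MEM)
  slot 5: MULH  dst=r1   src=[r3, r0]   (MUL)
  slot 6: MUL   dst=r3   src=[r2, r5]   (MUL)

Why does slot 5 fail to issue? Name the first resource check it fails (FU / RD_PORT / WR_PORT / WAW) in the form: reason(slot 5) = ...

reason(slot 5) = RD_PORT

(0) want 1×ALU +2rd +1wr — yes → AL1|MU2|ME2|BR1|rd5|wr1
(1) want 1×ALU +2rd +1wr — yes → AL0|MU2|ME2|BR1|rd3|wr0
(2) want 1×MUL +2rd +1wr — WR_PORT → AL0|MU2|ME2|BR1|rd3|wr0
(3) want 1×MEM +2rd +0wr — yes → AL0|MU2|ME1|BR1|rd1|wr0
(4) want 1×MEM +2rd +0wr — RD_PORT → AL0|MU2|ME1|BR1|rd1|wr0
(5) want 1×MUL +2rd +1wr — RD_PORT → AL0|MU2|ME1|BR1|rd1|wr0
(6) want 1×MUL +2rd +1wr — RD_PORT → AL0|MU2|ME1|BR1|rd1|wr0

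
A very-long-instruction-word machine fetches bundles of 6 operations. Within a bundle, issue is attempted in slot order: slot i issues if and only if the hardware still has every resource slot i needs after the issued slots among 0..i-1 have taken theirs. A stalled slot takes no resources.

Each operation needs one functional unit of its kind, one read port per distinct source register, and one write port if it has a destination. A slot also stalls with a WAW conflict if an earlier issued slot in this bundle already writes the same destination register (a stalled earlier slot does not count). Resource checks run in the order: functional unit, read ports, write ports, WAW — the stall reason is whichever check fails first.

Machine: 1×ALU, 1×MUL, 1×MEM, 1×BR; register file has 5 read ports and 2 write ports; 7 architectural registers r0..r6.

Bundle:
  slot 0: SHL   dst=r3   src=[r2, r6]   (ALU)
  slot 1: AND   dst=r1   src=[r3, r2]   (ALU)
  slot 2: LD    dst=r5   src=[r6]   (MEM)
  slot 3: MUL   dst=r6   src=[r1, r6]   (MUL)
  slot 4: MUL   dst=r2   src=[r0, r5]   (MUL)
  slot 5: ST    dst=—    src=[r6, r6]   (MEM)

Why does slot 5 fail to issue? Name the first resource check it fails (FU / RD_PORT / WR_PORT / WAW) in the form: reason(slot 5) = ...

reason(slot 5) = FU

  0. ALU→r3 ⇒ go  {0A/1Mu/1Ld/1B | 3r 1w}
  1. ALU→r1 ⇒ no(FU)  {0A/1Mu/1Ld/1B | 3r 1w}
  2. MEM→r5 ⇒ go  {0A/1Mu/0Ld/1B | 2r 0w}
  3. MUL→r6 ⇒ no(WR_PORT)  {0A/1Mu/0Ld/1B | 2r 0w}
  4. MUL→r2 ⇒ no(WR_PORT)  {0A/1Mu/0Ld/1B | 2r 0w}
  5. MEM ⇒ no(FU)  {0A/1Mu/0Ld/1B | 2r 0w}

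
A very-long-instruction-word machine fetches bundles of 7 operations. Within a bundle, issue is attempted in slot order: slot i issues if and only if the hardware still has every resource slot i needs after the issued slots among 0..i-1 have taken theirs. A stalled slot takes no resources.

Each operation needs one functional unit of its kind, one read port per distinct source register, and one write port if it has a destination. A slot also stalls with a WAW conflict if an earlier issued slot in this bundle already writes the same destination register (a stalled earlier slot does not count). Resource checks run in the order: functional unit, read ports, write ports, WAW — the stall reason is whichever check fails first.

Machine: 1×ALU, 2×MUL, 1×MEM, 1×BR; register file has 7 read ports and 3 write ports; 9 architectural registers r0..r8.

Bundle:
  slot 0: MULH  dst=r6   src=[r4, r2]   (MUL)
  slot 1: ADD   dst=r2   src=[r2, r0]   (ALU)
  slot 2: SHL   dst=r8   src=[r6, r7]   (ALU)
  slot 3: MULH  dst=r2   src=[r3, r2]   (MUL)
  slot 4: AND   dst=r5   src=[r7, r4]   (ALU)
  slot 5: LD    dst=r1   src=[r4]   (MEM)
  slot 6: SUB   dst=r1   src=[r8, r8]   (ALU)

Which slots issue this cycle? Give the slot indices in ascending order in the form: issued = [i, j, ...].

  0. MUL→r6 ⇒ go  {1A/1Mu/1Ld/1B | 5r 2w}
  1. ALU→r2 ⇒ go  {0A/1Mu/1Ld/1B | 3r 1w}
  2. ALU→r8 ⇒ no(FU)  {0A/1Mu/1Ld/1B | 3r 1w}
  3. MUL→r2 ⇒ no(WAW)  {0A/1Mu/1Ld/1B | 3r 1w}
  4. ALU→r5 ⇒ no(FU)  {0A/1Mu/1Ld/1B | 3r 1w}
  5. MEM→r1 ⇒ go  {0A/1Mu/0Ld/1B | 2r 0w}
  6. ALU→r1 ⇒ no(FU)  {0A/1Mu/0Ld/1B | 2r 0w}

issued = [0, 1, 5]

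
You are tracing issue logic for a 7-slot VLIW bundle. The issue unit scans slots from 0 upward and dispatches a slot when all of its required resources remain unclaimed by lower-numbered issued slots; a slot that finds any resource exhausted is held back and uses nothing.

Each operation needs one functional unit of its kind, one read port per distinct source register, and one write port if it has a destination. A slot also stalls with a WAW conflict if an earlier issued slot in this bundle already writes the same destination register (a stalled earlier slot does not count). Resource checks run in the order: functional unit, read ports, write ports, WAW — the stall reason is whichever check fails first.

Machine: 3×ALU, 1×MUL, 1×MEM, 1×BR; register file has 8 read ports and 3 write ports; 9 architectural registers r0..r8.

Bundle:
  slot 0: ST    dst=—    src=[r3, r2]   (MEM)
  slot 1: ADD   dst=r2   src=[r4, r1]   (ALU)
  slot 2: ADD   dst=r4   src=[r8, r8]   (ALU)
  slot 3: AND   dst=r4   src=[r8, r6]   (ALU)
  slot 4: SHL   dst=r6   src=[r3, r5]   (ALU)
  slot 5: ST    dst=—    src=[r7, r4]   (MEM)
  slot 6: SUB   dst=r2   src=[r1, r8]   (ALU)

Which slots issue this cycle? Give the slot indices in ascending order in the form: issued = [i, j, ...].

issued = [0, 1, 2, 4]

slot 0 (MEM): ISSUE — free A3,Mu1,Ld0,B1 rp6 wp3
slot 1 (ALU): ISSUE — free A2,Mu1,Ld0,B1 rp4 wp2
slot 2 (ALU): ISSUE — free A1,Mu1,Ld0,B1 rp3 wp1
slot 3 (ALU): stall WAW — free A1,Mu1,Ld0,B1 rp3 wp1
slot 4 (ALU): ISSUE — free A0,Mu1,Ld0,B1 rp1 wp0
slot 5 (MEM): stall FU — free A0,Mu1,Ld0,B1 rp1 wp0
slot 6 (ALU): stall FU — free A0,Mu1,Ld0,B1 rp1 wp0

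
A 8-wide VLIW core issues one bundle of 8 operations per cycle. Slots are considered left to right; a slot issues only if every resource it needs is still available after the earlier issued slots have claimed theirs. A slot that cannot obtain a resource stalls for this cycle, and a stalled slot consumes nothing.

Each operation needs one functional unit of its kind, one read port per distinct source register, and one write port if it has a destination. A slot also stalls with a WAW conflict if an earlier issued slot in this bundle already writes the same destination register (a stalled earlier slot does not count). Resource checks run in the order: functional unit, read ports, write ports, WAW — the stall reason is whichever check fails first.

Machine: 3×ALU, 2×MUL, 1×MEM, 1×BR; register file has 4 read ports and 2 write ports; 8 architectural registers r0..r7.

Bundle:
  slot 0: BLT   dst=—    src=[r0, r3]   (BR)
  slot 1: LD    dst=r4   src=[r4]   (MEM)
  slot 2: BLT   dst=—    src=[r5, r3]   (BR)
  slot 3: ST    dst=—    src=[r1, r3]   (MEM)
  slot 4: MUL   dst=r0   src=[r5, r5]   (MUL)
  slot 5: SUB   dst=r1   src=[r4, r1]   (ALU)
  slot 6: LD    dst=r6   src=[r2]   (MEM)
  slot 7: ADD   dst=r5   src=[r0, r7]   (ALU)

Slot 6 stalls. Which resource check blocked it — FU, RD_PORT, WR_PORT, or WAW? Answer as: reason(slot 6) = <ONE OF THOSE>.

reason(slot 6) = FU

  0. BR ⇒ go  {3A/2Mu/1Ld/0B | 2r 2w}
  1. MEM→r4 ⇒ go  {3A/2Mu/0Ld/0B | 1r 1w}
  2. BR ⇒ no(FU)  {3A/2Mu/0Ld/0B | 1r 1w}
  3. MEM ⇒ no(FU)  {3A/2Mu/0Ld/0B | 1r 1w}
  4. MUL→r0 ⇒ go  {3A/1Mu/0Ld/0B | 0r 0w}
  5. ALU→r1 ⇒ no(RD_PORT)  {3A/1Mu/0Ld/0B | 0r 0w}
  6. MEM→r6 ⇒ no(FU)  {3A/1Mu/0Ld/0B | 0r 0w}
  7. ALU→r5 ⇒ no(RD_PORT)  {3A/1Mu/0Ld/0B | 0r 0w}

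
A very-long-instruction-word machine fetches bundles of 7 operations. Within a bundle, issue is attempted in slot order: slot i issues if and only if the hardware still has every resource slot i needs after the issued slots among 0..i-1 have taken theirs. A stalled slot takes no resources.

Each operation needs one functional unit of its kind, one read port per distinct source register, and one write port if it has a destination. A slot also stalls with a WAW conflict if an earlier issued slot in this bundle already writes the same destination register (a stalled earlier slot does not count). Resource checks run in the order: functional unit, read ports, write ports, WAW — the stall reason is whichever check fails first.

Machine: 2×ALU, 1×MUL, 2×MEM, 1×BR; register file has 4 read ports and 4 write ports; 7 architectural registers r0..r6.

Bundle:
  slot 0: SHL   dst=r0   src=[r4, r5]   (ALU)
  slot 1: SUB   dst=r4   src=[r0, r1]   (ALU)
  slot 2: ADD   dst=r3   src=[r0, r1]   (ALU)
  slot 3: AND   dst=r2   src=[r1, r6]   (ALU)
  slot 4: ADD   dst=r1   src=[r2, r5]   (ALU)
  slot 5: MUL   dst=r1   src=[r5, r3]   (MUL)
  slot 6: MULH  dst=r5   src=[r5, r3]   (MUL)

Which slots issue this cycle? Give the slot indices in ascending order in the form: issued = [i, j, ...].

issued = [0, 1]

[0] ALU needs rd=2 wr=1: ok; after: ALU=1 MUL=1 MEM=2 BR=1, R=2, W=3
[1] ALU needs rd=2 wr=1: ok; after: ALU=0 MUL=1 MEM=2 BR=1, R=0, W=2
[2] ALU needs rd=2 wr=1: FU; after: ALU=0 MUL=1 MEM=2 BR=1, R=0, W=2
[3] ALU needs rd=2 wr=1: FU; after: ALU=0 MUL=1 MEM=2 BR=1, R=0, W=2
[4] ALU needs rd=2 wr=1: FU; after: ALU=0 MUL=1 MEM=2 BR=1, R=0, W=2
[5] MUL needs rd=2 wr=1: RD_PORT; after: ALU=0 MUL=1 MEM=2 BR=1, R=0, W=2
[6] MUL needs rd=2 wr=1: RD_PORT; after: ALU=0 MUL=1 MEM=2 BR=1, R=0, W=2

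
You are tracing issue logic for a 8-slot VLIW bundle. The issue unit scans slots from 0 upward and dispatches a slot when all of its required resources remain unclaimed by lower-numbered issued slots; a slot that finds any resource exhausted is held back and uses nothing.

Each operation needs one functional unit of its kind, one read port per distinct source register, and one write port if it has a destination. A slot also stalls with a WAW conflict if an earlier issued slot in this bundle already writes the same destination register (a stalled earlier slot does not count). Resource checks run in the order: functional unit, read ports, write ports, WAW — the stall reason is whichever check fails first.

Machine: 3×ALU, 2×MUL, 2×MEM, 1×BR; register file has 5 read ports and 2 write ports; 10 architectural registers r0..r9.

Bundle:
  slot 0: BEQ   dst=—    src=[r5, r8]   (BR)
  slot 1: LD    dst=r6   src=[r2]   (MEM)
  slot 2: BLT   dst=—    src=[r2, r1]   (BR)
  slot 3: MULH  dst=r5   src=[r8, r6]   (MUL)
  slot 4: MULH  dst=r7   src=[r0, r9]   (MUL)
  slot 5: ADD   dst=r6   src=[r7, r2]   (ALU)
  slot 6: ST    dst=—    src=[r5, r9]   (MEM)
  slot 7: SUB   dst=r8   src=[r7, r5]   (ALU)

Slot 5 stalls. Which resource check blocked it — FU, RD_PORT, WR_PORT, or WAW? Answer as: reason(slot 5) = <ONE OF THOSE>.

[0] BR needs rd=2 wr=0: ok; after: ALU=3 MUL=2 MEM=2 BR=0, R=3, W=2
[1] MEM needs rd=1 wr=1: ok; after: ALU=3 MUL=2 MEM=1 BR=0, R=2, W=1
[2] BR needs rd=2 wr=0: FU; after: ALU=3 MUL=2 MEM=1 BR=0, R=2, W=1
[3] MUL needs rd=2 wr=1: ok; after: ALU=3 MUL=1 MEM=1 BR=0, R=0, W=0
[4] MUL needs rd=2 wr=1: RD_PORT; after: ALU=3 MUL=1 MEM=1 BR=0, R=0, W=0
[5] ALU needs rd=2 wr=1: RD_PORT; after: ALU=3 MUL=1 MEM=1 BR=0, R=0, W=0
[6] MEM needs rd=2 wr=0: RD_PORT; after: ALU=3 MUL=1 MEM=1 BR=0, R=0, W=0
[7] ALU needs rd=2 wr=1: RD_PORT; after: ALU=3 MUL=1 MEM=1 BR=0, R=0, W=0

reason(slot 5) = RD_PORT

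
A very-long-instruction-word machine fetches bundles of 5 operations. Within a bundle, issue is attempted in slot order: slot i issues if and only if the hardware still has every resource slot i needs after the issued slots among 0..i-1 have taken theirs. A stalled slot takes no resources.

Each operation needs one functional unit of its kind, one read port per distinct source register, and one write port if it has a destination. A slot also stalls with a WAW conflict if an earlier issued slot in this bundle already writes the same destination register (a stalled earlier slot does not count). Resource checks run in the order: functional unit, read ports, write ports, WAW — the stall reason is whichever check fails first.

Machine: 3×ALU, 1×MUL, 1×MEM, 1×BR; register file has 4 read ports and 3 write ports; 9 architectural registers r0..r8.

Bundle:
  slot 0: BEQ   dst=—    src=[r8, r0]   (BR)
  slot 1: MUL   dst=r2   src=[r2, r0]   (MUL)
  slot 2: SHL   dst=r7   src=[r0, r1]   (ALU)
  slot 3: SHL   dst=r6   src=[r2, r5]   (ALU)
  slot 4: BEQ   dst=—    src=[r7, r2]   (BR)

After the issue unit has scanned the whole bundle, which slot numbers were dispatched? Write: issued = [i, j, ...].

issued = [0, 1]

[0] BR needs rd=2 wr=0: ok; after: ALU=3 MUL=1 MEM=1 BR=0, R=2, W=3
[1] MUL needs rd=2 wr=1: ok; after: ALU=3 MUL=0 MEM=1 BR=0, R=0, W=2
[2] ALU needs rd=2 wr=1: RD_PORT; after: ALU=3 MUL=0 MEM=1 BR=0, R=0, W=2
[3] ALU needs rd=2 wr=1: RD_PORT; after: ALU=3 MUL=0 MEM=1 BR=0, R=0, W=2
[4] BR needs rd=2 wr=0: FU; after: ALU=3 MUL=0 MEM=1 BR=0, R=0, W=2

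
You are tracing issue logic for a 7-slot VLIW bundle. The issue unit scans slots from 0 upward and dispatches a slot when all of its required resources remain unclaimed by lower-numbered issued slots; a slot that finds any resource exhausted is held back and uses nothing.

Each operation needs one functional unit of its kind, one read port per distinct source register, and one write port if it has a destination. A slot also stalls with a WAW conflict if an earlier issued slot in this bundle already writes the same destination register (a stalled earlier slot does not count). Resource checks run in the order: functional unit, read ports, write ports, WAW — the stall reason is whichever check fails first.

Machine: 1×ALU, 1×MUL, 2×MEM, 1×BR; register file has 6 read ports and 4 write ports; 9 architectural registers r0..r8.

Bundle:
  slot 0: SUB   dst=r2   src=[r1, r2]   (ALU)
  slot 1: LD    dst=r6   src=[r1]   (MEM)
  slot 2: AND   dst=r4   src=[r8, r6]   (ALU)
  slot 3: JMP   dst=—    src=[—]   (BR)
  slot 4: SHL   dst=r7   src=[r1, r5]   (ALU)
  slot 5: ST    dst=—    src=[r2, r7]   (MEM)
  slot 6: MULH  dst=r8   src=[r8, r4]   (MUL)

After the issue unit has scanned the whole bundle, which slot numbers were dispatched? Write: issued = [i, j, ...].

#0 ALU src=r1,r2 dispatched  <A:0 Mu:1 Ld:2 B:1 rd:4 wr:3>
#1 MEM src=r1 dispatched  <A:0 Mu:1 Ld:1 B:1 rd:3 wr:2>
#2 ALU src=r8,r6 held:FU  <A:0 Mu:1 Ld:1 B:1 rd:3 wr:2>
#3 BR src=- dispatched  <A:0 Mu:1 Ld:1 B:0 rd:3 wr:2>
#4 ALU src=r1,r5 held:FU  <A:0 Mu:1 Ld:1 B:0 rd:3 wr:2>
#5 MEM src=r2,r7 dispatched  <A:0 Mu:1 Ld:0 B:0 rd:1 wr:2>
#6 MUL src=r8,r4 held:RD_PORT  <A:0 Mu:1 Ld:0 B:0 rd:1 wr:2>

issued = [0, 1, 3, 5]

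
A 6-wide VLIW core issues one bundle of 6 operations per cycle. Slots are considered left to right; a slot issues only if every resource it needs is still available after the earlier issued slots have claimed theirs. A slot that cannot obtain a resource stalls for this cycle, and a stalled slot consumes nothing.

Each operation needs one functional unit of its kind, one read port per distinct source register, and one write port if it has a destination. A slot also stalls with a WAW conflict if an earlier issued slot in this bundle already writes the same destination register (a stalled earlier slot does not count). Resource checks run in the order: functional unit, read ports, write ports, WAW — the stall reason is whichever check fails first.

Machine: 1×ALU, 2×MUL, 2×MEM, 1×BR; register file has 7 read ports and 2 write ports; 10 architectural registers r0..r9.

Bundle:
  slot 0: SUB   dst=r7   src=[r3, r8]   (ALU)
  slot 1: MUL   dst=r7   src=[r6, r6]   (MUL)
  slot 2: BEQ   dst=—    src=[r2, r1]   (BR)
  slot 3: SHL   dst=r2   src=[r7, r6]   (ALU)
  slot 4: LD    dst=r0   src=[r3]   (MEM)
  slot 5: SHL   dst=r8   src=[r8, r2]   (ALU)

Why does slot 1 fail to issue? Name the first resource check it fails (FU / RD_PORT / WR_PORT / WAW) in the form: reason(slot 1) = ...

reason(slot 1) = WAW

[0] ALU needs rd=2 wr=1: ok; after: ALU=0 MUL=2 MEM=2 BR=1, R=5, W=1
[1] MUL needs rd=1 wr=1: WAW; after: ALU=0 MUL=2 MEM=2 BR=1, R=5, W=1
[2] BR needs rd=2 wr=0: ok; after: ALU=0 MUL=2 MEM=2 BR=0, R=3, W=1
[3] ALU needs rd=2 wr=1: FU; after: ALU=0 MUL=2 MEM=2 BR=0, R=3, W=1
[4] MEM needs rd=1 wr=1: ok; after: ALU=0 MUL=2 MEM=1 BR=0, R=2, W=0
[5] ALU needs rd=2 wr=1: FU; after: ALU=0 MUL=2 MEM=1 BR=0, R=2, W=0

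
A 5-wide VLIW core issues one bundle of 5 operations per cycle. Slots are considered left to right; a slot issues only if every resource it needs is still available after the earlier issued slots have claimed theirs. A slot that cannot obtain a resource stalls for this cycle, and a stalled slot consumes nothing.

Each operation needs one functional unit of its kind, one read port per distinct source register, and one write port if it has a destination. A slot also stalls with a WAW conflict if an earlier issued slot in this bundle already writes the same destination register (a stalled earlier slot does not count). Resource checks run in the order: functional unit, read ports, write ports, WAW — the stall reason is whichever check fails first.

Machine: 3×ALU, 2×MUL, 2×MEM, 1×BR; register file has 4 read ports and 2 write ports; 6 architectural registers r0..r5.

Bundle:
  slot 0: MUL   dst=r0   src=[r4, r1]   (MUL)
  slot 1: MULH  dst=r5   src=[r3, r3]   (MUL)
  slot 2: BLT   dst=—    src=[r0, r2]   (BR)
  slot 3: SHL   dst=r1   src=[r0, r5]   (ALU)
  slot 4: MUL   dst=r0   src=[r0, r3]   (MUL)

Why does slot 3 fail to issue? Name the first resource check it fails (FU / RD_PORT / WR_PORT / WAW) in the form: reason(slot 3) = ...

reason(slot 3) = RD_PORT

(0) want 1×MUL +2rd +1wr — yes → AL3|MU1|ME2|BR1|rd2|wr1
(1) want 1×MUL +1rd +1wr — yes → AL3|MU0|ME2|BR1|rd1|wr0
(2) want 1×BR +2rd +0wr — RD_PORT → AL3|MU0|ME2|BR1|rd1|wr0
(3) want 1×ALU +2rd +1wr — RD_PORT → AL3|MU0|ME2|BR1|rd1|wr0
(4) want 1×MUL +2rd +1wr — FU → AL3|MU0|ME2|BR1|rd1|wr0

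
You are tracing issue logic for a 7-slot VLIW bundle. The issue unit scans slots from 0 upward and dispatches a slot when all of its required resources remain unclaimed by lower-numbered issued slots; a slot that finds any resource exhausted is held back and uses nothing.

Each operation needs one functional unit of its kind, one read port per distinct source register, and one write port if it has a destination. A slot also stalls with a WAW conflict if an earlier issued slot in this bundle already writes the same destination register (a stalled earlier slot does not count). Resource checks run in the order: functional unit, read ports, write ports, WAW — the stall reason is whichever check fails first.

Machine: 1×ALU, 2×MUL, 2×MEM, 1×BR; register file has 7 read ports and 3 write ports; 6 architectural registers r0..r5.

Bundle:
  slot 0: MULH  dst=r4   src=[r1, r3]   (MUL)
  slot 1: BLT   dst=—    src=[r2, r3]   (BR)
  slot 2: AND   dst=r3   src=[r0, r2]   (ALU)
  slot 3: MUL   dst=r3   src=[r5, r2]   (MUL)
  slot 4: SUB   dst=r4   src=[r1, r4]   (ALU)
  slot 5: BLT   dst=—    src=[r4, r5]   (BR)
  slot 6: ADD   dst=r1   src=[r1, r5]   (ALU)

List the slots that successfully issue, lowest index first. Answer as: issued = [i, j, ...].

issued = [0, 1, 2]

  0. MUL→r4 ⇒ go  {1A/1Mu/2Ld/1B | 5r 2w}
  1. BR ⇒ go  {1A/1Mu/2Ld/0B | 3r 2w}
  2. ALU→r3 ⇒ go  {0A/1Mu/2Ld/0B | 1r 1w}
  3. MUL→r3 ⇒ no(RD_PORT)  {0A/1Mu/2Ld/0B | 1r 1w}
  4. ALU→r4 ⇒ no(FU)  {0A/1Mu/2Ld/0B | 1r 1w}
  5. BR ⇒ no(FU)  {0A/1Mu/2Ld/0B | 1r 1w}
  6. ALU→r1 ⇒ no(FU)  {0A/1Mu/2Ld/0B | 1r 1w}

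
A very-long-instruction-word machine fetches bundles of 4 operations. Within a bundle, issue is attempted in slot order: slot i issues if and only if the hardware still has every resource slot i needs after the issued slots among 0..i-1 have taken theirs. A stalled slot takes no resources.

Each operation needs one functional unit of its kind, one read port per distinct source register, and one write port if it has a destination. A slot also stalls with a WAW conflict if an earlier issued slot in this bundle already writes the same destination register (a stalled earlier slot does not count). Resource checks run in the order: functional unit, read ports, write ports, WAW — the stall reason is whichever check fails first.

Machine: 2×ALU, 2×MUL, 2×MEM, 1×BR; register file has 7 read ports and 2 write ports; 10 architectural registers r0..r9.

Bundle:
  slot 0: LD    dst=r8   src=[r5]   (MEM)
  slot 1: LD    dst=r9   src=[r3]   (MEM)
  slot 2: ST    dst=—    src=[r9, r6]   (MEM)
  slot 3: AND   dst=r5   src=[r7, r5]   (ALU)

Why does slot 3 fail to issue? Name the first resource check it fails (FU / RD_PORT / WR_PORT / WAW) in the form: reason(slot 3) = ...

[0] MEM needs rd=1 wr=1: ok; after: ALU=2 MUL=2 MEM=1 BR=1, R=6, W=1
[1] MEM needs rd=1 wr=1: ok; after: ALU=2 MUL=2 MEM=0 BR=1, R=5, W=0
[2] MEM needs rd=2 wr=0: FU; after: ALU=2 MUL=2 MEM=0 BR=1, R=5, W=0
[3] ALU needs rd=2 wr=1: WR_PORT; after: ALU=2 MUL=2 MEM=0 BR=1, R=5, W=0

reason(slot 3) = WR_PORT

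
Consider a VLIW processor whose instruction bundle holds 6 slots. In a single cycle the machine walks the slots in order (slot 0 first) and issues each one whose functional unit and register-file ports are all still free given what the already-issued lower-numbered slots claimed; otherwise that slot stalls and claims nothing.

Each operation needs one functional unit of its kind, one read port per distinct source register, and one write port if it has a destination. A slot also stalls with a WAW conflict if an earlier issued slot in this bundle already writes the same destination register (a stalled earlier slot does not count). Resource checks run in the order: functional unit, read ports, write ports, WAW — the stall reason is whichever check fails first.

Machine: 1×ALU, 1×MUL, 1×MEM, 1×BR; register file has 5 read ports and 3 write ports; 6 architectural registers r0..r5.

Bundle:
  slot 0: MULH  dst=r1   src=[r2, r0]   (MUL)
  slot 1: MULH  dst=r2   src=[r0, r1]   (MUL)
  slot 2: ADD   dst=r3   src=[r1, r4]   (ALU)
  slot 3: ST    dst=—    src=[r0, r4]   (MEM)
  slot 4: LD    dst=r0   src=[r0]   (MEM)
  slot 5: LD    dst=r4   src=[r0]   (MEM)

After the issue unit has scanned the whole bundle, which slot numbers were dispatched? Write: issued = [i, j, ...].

issued = [0, 2, 4]

[0] MUL needs rd=2 wr=1: ok; after: ALU=1 MUL=0 MEM=1 BR=1, R=3, W=2
[1] MUL needs rd=2 wr=1: FU; after: ALU=1 MUL=0 MEM=1 BR=1, R=3, W=2
[2] ALU needs rd=2 wr=1: ok; after: ALU=0 MUL=0 MEM=1 BR=1, R=1, W=1
[3] MEM needs rd=2 wr=0: RD_PORT; after: ALU=0 MUL=0 MEM=1 BR=1, R=1, W=1
[4] MEM needs rd=1 wr=1: ok; after: ALU=0 MUL=0 MEM=0 BR=1, R=0, W=0
[5] MEM needs rd=1 wr=1: FU; after: ALU=0 MUL=0 MEM=0 BR=1, R=0, W=0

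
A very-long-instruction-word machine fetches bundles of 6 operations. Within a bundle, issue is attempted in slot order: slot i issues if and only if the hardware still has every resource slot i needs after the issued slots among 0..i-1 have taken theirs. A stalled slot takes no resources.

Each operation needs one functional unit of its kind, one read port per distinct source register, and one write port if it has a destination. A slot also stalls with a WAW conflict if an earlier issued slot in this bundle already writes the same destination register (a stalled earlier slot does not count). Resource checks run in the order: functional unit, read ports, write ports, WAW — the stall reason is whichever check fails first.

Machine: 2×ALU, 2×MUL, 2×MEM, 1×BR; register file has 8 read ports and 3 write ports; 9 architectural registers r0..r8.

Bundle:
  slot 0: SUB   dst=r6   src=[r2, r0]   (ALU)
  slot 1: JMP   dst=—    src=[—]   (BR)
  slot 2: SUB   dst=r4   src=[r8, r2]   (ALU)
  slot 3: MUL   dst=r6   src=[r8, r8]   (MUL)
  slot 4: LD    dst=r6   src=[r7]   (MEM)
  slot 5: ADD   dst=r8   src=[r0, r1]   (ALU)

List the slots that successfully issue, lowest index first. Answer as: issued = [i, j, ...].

#0 ALU src=r2,r0 dispatched  <A:1 Mu:2 Ld:2 B:1 rd:6 wr:2>
#1 BR src=- dispatched  <A:1 Mu:2 Ld:2 B:0 rd:6 wr:2>
#2 ALU src=r8,r2 dispatched  <A:0 Mu:2 Ld:2 B:0 rd:4 wr:1>
#3 MUL src=r8,r8 held:WAW  <A:0 Mu:2 Ld:2 B:0 rd:4 wr:1>
#4 MEM src=r7 held:WAW  <A:0 Mu:2 Ld:2 B:0 rd:4 wr:1>
#5 ALU src=r0,r1 held:FU  <A:0 Mu:2 Ld:2 B:0 rd:4 wr:1>

issued = [0, 1, 2]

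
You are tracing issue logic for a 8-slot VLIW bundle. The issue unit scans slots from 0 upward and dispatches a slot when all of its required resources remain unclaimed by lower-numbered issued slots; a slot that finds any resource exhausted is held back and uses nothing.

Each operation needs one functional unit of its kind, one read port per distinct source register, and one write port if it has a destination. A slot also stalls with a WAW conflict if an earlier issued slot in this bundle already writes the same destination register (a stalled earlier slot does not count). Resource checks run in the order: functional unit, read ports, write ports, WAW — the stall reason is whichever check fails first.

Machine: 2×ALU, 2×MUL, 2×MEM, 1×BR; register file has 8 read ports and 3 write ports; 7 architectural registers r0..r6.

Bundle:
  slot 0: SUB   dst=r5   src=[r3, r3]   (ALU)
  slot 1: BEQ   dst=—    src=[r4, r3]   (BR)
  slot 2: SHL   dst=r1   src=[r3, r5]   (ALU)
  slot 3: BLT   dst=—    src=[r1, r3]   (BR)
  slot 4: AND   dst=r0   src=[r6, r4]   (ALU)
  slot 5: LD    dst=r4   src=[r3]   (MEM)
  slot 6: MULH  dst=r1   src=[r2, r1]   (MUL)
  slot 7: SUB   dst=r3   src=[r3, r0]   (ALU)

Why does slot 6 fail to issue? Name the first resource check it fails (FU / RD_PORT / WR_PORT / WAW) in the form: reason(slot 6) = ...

reason(slot 6) = WR_PORT

[0] ALU needs rd=1 wr=1: ok; after: ALU=1 MUL=2 MEM=2 BR=1, R=7, W=2
[1] BR needs rd=2 wr=0: ok; after: ALU=1 MUL=2 MEM=2 BR=0, R=5, W=2
[2] ALU needs rd=2 wr=1: ok; after: ALU=0 MUL=2 MEM=2 BR=0, R=3, W=1
[3] BR needs rd=2 wr=0: FU; after: ALU=0 MUL=2 MEM=2 BR=0, R=3, W=1
[4] ALU needs rd=2 wr=1: FU; after: ALU=0 MUL=2 MEM=2 BR=0, R=3, W=1
[5] MEM needs rd=1 wr=1: ok; after: ALU=0 MUL=2 MEM=1 BR=0, R=2, W=0
[6] MUL needs rd=2 wr=1: WR_PORT; after: ALU=0 MUL=2 MEM=1 BR=0, R=2, W=0
[7] ALU needs rd=2 wr=1: FU; after: ALU=0 MUL=2 MEM=1 BR=0, R=2, W=0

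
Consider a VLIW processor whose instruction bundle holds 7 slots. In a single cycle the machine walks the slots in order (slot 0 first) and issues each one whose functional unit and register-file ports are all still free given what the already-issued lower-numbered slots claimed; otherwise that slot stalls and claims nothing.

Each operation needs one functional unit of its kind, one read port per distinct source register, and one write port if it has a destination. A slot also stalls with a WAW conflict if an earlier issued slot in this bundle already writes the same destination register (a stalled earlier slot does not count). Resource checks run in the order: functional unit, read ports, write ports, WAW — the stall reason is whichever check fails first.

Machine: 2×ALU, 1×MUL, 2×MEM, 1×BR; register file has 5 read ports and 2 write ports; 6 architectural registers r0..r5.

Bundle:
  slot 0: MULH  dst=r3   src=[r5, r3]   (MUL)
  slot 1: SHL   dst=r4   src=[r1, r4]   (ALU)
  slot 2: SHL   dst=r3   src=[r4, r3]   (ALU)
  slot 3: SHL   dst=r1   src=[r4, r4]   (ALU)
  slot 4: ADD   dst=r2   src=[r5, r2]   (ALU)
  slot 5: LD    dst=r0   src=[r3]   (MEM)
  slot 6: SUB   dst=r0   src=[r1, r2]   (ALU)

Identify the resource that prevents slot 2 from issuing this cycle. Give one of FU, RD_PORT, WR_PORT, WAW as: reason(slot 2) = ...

reason(slot 2) = RD_PORT

slot 0 (MUL): ISSUE — free A2,Mu0,Ld2,B1 rp3 wp1
slot 1 (ALU): ISSUE — free A1,Mu0,Ld2,B1 rp1 wp0
slot 2 (ALU): stall RD_PORT — free A1,Mu0,Ld2,B1 rp1 wp0
slot 3 (ALU): stall WR_PORT — free A1,Mu0,Ld2,B1 rp1 wp0
slot 4 (ALU): stall RD_PORT — free A1,Mu0,Ld2,B1 rp1 wp0
slot 5 (MEM): stall WR_PORT — free A1,Mu0,Ld2,B1 rp1 wp0
slot 6 (ALU): stall RD_PORT — free A1,Mu0,Ld2,B1 rp1 wp0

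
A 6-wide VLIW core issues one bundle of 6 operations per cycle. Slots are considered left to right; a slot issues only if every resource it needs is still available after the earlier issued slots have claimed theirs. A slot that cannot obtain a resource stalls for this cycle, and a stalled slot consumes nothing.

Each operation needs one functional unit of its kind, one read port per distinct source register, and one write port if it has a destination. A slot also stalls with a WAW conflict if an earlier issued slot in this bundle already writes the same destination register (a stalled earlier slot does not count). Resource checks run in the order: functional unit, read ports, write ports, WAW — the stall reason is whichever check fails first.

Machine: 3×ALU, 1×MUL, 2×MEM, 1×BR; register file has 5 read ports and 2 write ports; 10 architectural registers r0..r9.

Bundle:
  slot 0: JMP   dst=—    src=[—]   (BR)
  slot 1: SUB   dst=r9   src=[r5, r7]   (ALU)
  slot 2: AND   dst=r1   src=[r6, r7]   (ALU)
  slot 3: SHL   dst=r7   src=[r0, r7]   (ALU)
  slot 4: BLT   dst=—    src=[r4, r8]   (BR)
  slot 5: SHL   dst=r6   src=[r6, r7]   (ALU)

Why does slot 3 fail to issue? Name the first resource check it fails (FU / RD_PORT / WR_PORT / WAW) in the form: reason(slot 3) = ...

(0) want 1×BR +0rd +0wr — yes → AL3|MU1|ME2|BR0|rd5|wr2
(1) want 1×ALU +2rd +1wr — yes → AL2|MU1|ME2|BR0|rd3|wr1
(2) want 1×ALU +2rd +1wr — yes → AL1|MU1|ME2|BR0|rd1|wr0
(3) want 1×ALU +2rd +1wr — RD_PORT → AL1|MU1|ME2|BR0|rd1|wr0
(4) want 1×BR +2rd +0wr — FU → AL1|MU1|ME2|BR0|rd1|wr0
(5) want 1×ALU +2rd +1wr — RD_PORT → AL1|MU1|ME2|BR0|rd1|wr0

reason(slot 3) = RD_PORT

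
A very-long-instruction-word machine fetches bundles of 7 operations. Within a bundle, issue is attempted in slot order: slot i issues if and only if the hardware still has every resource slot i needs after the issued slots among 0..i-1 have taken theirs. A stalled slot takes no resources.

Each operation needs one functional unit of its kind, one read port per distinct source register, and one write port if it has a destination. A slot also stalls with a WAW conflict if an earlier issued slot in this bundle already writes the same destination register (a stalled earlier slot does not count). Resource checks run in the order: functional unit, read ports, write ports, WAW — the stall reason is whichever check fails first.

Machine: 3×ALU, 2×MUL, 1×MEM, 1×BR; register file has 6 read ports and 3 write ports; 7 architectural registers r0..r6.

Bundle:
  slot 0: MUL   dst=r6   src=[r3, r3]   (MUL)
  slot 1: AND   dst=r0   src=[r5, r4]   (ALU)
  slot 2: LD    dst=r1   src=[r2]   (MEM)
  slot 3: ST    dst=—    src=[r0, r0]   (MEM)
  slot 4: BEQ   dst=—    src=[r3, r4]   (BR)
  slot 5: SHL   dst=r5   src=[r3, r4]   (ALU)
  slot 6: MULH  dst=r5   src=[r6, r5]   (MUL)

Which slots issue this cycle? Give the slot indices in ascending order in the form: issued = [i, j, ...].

(0) want 1×MUL +1rd +1wr — yes → AL3|MU1|ME1|BR1|rd5|wr2
(1) want 1×ALU +2rd +1wr — yes → AL2|MU1|ME1|BR1|rd3|wr1
(2) want 1×MEM +1rd +1wr — yes → AL2|MU1|ME0|BR1|rd2|wr0
(3) want 1×MEM +1rd +0wr — FU → AL2|MU1|ME0|BR1|rd2|wr0
(4) want 1×BR +2rd +0wr — yes → AL2|MU1|ME0|BR0|rd0|wr0
(5) want 1×ALU +2rd +1wr — RD_PORT → AL2|MU1|ME0|BR0|rd0|wr0
(6) want 1×MUL +2rd +1wr — RD_PORT → AL2|MU1|ME0|BR0|rd0|wr0

issued = [0, 1, 2, 4]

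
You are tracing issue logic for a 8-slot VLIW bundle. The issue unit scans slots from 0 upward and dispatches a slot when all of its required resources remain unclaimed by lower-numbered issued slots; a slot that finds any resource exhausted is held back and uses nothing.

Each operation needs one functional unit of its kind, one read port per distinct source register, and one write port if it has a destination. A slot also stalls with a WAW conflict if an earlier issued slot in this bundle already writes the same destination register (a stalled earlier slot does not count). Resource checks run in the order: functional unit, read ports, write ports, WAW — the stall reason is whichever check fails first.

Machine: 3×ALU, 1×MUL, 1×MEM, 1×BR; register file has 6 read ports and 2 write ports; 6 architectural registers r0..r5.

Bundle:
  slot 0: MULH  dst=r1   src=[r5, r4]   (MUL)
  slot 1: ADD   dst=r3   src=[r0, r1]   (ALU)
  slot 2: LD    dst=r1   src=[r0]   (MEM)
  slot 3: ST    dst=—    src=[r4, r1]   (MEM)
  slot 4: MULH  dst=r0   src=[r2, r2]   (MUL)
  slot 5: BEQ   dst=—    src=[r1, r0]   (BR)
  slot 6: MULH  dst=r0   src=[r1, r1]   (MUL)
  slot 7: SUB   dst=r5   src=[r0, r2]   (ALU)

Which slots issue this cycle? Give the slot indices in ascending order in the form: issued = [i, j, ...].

  0. MUL→r1 ⇒ go  {3A/0Mu/1Ld/1B | 4r 1w}
  1. ALU→r3 ⇒ go  {2A/0Mu/1Ld/1B | 2r 0w}
  2. MEM→r1 ⇒ no(WR_PORT)  {2A/0Mu/1Ld/1B | 2r 0w}
  3. MEM ⇒ go  {2A/0Mu/0Ld/1B | 0r 0w}
  4. MUL→r0 ⇒ no(FU)  {2A/0Mu/0Ld/1B | 0r 0w}
  5. BR ⇒ no(RD_PORT)  {2A/0Mu/0Ld/1B | 0r 0w}
  6. MUL→r0 ⇒ no(FU)  {2A/0Mu/0Ld/1B | 0r 0w}
  7. ALU→r5 ⇒ no(RD_PORT)  {2A/0Mu/0Ld/1B | 0r 0w}

issued = [0, 1, 3]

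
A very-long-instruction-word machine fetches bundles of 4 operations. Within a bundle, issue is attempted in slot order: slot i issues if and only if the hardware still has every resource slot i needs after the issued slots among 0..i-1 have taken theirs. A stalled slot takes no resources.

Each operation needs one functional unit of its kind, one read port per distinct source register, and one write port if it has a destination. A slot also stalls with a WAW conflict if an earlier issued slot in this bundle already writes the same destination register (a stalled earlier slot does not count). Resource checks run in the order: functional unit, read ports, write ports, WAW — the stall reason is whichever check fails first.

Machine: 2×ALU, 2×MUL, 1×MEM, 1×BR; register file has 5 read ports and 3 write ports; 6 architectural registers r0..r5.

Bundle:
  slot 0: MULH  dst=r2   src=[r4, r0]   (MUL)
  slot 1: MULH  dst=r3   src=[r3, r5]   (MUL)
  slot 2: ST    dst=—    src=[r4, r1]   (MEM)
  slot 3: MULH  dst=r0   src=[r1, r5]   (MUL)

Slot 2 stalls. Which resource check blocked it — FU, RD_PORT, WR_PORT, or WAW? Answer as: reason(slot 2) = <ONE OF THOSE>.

reason(slot 2) = RD_PORT

slot 0 (MUL): ISSUE — free A2,Mu1,Ld1,B1 rp3 wp2
slot 1 (MUL): ISSUE — free A2,Mu0,Ld1,B1 rp1 wp1
slot 2 (MEM): stall RD_PORT — free A2,Mu0,Ld1,B1 rp1 wp1
slot 3 (MUL): stall FU — free A2,Mu0,Ld1,B1 rp1 wp1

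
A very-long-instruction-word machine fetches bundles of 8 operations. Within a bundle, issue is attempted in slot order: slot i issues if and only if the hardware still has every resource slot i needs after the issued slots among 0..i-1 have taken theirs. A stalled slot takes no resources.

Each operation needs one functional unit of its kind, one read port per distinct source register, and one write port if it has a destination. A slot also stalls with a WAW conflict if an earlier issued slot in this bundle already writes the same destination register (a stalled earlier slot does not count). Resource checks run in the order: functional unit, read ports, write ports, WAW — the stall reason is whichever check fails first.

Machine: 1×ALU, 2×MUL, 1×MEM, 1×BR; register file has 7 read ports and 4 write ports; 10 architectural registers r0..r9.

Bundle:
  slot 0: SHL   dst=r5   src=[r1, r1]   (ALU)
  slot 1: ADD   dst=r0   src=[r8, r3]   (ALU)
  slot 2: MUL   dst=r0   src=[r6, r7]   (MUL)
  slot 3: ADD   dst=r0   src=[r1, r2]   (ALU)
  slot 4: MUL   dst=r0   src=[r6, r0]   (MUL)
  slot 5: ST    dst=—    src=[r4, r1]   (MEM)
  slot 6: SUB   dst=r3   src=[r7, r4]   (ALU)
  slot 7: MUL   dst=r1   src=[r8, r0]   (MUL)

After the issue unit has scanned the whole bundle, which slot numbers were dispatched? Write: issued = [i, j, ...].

(0) want 1×ALU +1rd +1wr — yes → AL0|MU2|ME1|BR1|rd6|wr3
(1) want 1×ALU +2rd +1wr — FU → AL0|MU2|ME1|BR1|rd6|wr3
(2) want 1×MUL +2rd +1wr — yes → AL0|MU1|ME1|BR1|rd4|wr2
(3) want 1×ALU +2rd +1wr — FU → AL0|MU1|ME1|BR1|rd4|wr2
(4) want 1×MUL +2rd +1wr — WAW → AL0|MU1|ME1|BR1|rd4|wr2
(5) want 1×MEM +2rd +0wr — yes → AL0|MU1|ME0|BR1|rd2|wr2
(6) want 1×ALU +2rd +1wr — FU → AL0|MU1|ME0|BR1|rd2|wr2
(7) want 1×MUL +2rd +1wr — yes → AL0|MU0|ME0|BR1|rd0|wr1

issued = [0, 2, 5, 7]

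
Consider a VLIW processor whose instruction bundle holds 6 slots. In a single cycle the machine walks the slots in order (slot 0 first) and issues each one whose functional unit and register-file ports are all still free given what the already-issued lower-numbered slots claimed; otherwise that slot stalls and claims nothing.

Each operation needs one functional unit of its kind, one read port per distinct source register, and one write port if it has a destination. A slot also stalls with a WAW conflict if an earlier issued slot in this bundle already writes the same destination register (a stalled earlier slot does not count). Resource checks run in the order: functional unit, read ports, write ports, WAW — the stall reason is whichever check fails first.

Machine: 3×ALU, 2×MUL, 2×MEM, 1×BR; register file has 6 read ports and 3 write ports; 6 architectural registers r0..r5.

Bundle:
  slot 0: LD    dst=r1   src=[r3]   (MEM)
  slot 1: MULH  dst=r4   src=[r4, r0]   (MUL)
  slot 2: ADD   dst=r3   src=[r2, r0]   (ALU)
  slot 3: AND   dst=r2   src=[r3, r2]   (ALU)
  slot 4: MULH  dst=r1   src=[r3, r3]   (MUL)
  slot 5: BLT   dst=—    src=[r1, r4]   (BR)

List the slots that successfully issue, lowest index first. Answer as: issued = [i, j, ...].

issued = [0, 1, 2]

#0 MEM src=r3 dispatched  <A:3 Mu:2 Ld:1 B:1 rd:5 wr:2>
#1 MUL src=r4,r0 dispatched  <A:3 Mu:1 Ld:1 B:1 rd:3 wr:1>
#2 ALU src=r2,r0 dispatched  <A:2 Mu:1 Ld:1 B:1 rd:1 wr:0>
#3 ALU src=r3,r2 held:RD_PORT  <A:2 Mu:1 Ld:1 B:1 rd:1 wr:0>
#4 MUL src=r3,r3 held:WR_PORT  <A:2 Mu:1 Ld:1 B:1 rd:1 wr:0>
#5 BR src=r1,r4 held:RD_PORT  <A:2 Mu:1 Ld:1 B:1 rd:1 wr:0>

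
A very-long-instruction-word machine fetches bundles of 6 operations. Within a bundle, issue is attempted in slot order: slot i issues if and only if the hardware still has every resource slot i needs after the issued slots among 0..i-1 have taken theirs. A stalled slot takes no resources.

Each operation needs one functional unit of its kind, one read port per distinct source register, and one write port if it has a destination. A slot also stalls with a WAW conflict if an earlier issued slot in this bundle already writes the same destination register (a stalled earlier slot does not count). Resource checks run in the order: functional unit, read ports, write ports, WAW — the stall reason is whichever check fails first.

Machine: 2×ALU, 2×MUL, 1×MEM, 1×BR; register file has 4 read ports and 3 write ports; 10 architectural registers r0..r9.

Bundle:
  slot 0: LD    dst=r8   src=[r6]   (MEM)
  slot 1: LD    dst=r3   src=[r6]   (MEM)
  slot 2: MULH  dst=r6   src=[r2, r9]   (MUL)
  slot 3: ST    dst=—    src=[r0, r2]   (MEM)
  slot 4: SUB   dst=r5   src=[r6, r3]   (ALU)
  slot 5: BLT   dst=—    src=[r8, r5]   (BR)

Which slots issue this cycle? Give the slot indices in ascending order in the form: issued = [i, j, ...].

slot 0 (MEM): ISSUE — free A2,Mu2,Ld0,B1 rp3 wp2
slot 1 (MEM): stall FU — free A2,Mu2,Ld0,B1 rp3 wp2
slot 2 (MUL): ISSUE — free A2,Mu1,Ld0,B1 rp1 wp1
slot 3 (MEM): stall FU — free A2,Mu1,Ld0,B1 rp1 wp1
slot 4 (ALU): stall RD_PORT — free A2,Mu1,Ld0,B1 rp1 wp1
slot 5 (BR): stall RD_PORT — free A2,Mu1,Ld0,B1 rp1 wp1

issued = [0, 2]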